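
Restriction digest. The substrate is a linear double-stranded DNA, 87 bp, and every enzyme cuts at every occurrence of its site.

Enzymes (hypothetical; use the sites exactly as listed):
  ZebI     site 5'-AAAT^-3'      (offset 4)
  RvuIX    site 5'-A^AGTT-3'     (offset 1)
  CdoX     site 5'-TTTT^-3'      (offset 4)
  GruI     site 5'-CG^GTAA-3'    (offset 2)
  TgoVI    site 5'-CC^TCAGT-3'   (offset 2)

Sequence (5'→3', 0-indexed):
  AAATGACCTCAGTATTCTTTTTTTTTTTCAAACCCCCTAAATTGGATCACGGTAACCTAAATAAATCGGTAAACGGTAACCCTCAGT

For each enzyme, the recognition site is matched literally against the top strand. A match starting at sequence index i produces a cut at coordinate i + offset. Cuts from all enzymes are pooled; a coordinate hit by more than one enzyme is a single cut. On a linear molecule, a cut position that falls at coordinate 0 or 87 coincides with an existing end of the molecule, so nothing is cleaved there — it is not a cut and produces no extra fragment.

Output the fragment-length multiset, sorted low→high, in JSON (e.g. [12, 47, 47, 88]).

[1,1,1,1,1,1,1,2,4,4,4,5,7,7,9,11,13,14]

Scan for sites:
  ZebI (AAAT, off=4): starts [0, 38, 58, 62] → cuts [4, 42, 62, 66]
  RvuIX (AAGTT, off=1): no sites
  CdoX (TTTT, off=4): starts [17, 18, 19, 20, 21, 22, 23, 24] → cuts [21, 22, 23, 24, 25, 26, 27, 28]
  GruI (CGGTAA, off=2): starts [49, 66, 73] → cuts [51, 68, 75]
  TgoVI (CCTCAGT, off=2): starts [6, 80] → cuts [8, 82]

Pooled cuts: [4, 8, 21, 22, 23, 24, 25, 26, 27, 28, 42, 51, 62, 66, 68, 75, 82]

Fragment lengths:
  [0,4): 4 bp
  [4,8): 4 bp
  [8,21): 13 bp
  [21,22): 1 bp
  [22,23): 1 bp
  [23,24): 1 bp
  [24,25): 1 bp
  [25,26): 1 bp
  [26,27): 1 bp
  [27,28): 1 bp
  [28,42): 14 bp
  [42,51): 9 bp
  [51,62): 11 bp
  [62,66): 4 bp
  [66,68): 2 bp
  [68,75): 7 bp
  [75,82): 7 bp
  [82,87): 5 bp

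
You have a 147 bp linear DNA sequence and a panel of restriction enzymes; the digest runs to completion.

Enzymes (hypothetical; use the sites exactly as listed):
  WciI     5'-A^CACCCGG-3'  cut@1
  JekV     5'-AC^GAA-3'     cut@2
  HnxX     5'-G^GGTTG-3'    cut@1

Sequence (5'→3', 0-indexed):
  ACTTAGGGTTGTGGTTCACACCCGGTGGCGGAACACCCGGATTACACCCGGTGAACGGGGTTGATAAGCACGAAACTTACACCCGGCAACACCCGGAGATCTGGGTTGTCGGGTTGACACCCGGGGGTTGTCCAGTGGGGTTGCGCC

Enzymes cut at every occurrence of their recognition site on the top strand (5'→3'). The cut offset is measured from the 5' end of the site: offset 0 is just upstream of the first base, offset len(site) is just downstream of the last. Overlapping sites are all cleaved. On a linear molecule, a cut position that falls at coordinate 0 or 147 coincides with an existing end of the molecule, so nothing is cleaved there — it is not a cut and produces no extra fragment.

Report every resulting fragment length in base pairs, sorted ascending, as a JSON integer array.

Per-enzyme occurrences:
  WciI (ACACCCGG, off=1): starts [17, 32, 43, 78, 88, 116] → cuts [18, 33, 44, 79, 89, 117]
  JekV (ACGAA, off=2): starts [69] → cuts [71]
  HnxX (GGGTTG, off=1): starts [5, 57, 102, 110, 124, 137] → cuts [6, 58, 103, 111, 125, 138]

All cut coordinates (distinct, sorted): [6, 18, 33, 44, 58, 71, 79, 89, 103, 111, 117, 125, 138]

Fragments:
  [0,6): 6 bp
  [6,18): 12 bp
  [18,33): 15 bp
  [33,44): 11 bp
  [44,58): 14 bp
  [58,71): 13 bp
  [71,79): 8 bp
  [79,89): 10 bp
  [89,103): 14 bp
  [103,111): 8 bp
  [111,117): 6 bp
  [117,125): 8 bp
  [125,138): 13 bp
  [138,147): 9 bp

[6,6,8,8,8,9,10,11,12,13,13,14,14,15]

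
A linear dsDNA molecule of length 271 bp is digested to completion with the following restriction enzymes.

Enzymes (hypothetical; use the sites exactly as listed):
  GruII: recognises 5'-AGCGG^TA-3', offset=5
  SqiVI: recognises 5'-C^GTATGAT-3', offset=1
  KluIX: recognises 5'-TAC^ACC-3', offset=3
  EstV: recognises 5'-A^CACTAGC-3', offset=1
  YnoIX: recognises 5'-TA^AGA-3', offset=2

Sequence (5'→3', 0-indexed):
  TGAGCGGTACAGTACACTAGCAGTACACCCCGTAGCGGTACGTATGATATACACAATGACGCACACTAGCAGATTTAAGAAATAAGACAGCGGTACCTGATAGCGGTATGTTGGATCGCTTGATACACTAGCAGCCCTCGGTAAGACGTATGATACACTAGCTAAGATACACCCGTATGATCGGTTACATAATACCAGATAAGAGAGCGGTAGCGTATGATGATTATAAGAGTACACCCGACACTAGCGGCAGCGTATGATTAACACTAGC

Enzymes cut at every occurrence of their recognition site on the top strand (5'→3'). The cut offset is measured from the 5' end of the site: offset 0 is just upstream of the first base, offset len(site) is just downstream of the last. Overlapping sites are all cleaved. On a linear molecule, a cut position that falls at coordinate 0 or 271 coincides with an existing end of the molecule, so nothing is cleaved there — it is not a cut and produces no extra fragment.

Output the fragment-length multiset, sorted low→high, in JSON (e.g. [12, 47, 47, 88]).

[3,4,4,4,6,6,7,7,7,7,7,8,9,9,9,10,12,12,13,13,14,14,18,19,22,27]

Per-enzyme occurrences:
  GruII AGCGGTA/5: at [2, 33, 88, 101, 205] ⇒ [7, 38, 93, 106, 210]
  SqiVI CGTATGAT/1: at [40, 146, 173, 213, 253] ⇒ [41, 147, 174, 214, 254]
  KluIX TACACC/3: at [23, 167, 232] ⇒ [26, 170, 235]
  EstV ACACTAGC/1: at [13, 62, 124, 154, 240, 263] ⇒ [14, 63, 125, 155, 241, 264]
  YnoIX TAAGA/2: at [75, 82, 141, 162, 199, 226] ⇒ [77, 84, 143, 164, 201, 228]

Pooled cuts: [7, 14, 26, 38, 41, 63, 77, 84, 93, 106, 125, 143, 147, 155, 164, 170, 174, 201, 210, 214, 228, 235, 241, 254, 264]

Fragments:
  [0,7): 7 bp
  [7,14): 7 bp
  [14,26): 12 bp
  [26,38): 12 bp
  [38,41): 3 bp
  [41,63): 22 bp
  [63,77): 14 bp
  [77,84): 7 bp
  [84,93): 9 bp
  [93,106): 13 bp
  [106,125): 19 bp
  [125,143): 18 bp
  [143,147): 4 bp
  [147,155): 8 bp
  [155,164): 9 bp
  [164,170): 6 bp
  [170,174): 4 bp
  [174,201): 27 bp
  [201,210): 9 bp
  [210,214): 4 bp
  [214,228): 14 bp
  [228,235): 7 bp
  [235,241): 6 bp
  [241,254): 13 bp
  [254,264): 10 bp
  [264,271): 7 bp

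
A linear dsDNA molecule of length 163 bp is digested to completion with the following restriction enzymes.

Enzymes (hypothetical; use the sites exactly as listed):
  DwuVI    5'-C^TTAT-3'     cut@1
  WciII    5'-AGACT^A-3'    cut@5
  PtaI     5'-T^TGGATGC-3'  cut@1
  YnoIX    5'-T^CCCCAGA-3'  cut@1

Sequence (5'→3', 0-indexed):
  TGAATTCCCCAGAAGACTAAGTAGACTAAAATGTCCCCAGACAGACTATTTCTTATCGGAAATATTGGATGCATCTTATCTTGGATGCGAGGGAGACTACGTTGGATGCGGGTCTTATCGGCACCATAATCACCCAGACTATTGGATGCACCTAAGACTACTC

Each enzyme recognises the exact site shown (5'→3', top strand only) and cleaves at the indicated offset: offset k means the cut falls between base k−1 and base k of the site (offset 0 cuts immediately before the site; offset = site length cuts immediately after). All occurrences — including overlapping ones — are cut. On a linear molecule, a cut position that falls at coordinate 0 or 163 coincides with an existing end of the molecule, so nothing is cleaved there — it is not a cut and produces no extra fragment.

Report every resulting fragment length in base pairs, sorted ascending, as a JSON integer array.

[2,4,4,5,6,6,7,9,10,12,12,13,13,17,17,26]

Scan for sites:
  DwuVI CTTAT/1: at [51, 74, 113] ⇒ [52, 75, 114]
  WciII AGACTA/5: at [13, 22, 42, 93, 135, 154] ⇒ [18, 27, 47, 98, 140, 159]
  PtaI TTGGATGC/1: at [64, 80, 101, 141] ⇒ [65, 81, 102, 142]
  YnoIX TCCCCAGA/1: at [5, 33] ⇒ [6, 34]

Pooled cuts: [6, 18, 27, 34, 47, 52, 65, 75, 81, 98, 102, 114, 140, 142, 159]

Fragment lengths:
  [0,6): 6 bp
  [6,18): 12 bp
  [18,27): 9 bp
  [27,34): 7 bp
  [34,47): 13 bp
  [47,52): 5 bp
  [52,65): 13 bp
  [65,75): 10 bp
  [75,81): 6 bp
  [81,98): 17 bp
  [98,102): 4 bp
  [102,114): 12 bp
  [114,140): 26 bp
  [140,142): 2 bp
  [142,159): 17 bp
  [159,163): 4 bp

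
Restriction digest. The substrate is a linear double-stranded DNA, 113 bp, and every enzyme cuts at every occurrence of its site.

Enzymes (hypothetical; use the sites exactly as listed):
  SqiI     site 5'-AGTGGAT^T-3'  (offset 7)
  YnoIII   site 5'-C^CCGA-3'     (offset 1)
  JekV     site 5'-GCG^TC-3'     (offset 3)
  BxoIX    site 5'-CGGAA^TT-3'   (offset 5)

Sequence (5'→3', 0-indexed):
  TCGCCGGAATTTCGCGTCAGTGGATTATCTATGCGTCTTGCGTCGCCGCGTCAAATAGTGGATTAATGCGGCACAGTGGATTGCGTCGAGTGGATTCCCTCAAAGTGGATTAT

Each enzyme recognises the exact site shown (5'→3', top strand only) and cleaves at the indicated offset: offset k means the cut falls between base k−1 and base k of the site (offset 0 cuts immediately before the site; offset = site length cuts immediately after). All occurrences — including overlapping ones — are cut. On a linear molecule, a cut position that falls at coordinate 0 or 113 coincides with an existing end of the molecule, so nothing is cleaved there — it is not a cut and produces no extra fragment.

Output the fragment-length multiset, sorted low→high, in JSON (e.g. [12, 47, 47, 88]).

[3,4,7,7,8,9,9,10,10,13,15,18]

Per-enzyme occurrences:
  SqiI (AGTGGATT, off=7): starts [18, 56, 74, 88, 103] → cuts [25, 63, 81, 95, 110]
  YnoIII (CCCGA, off=1): no sites
  JekV (GCGTC, off=3): starts [13, 32, 39, 47, 82] → cuts [16, 35, 42, 50, 85]
  BxoIX (CGGAATT, off=5): starts [4] → cuts [9]

All cut coordinates (distinct, sorted): [9, 16, 25, 35, 42, 50, 63, 81, 85, 95, 110]

Fragments:
  [0,9): 9 bp
  [9,16): 7 bp
  [16,25): 9 bp
  [25,35): 10 bp
  [35,42): 7 bp
  [42,50): 8 bp
  [50,63): 13 bp
  [63,81): 18 bp
  [81,85): 4 bp
  [85,95): 10 bp
  [95,110): 15 bp
  [110,113): 3 bp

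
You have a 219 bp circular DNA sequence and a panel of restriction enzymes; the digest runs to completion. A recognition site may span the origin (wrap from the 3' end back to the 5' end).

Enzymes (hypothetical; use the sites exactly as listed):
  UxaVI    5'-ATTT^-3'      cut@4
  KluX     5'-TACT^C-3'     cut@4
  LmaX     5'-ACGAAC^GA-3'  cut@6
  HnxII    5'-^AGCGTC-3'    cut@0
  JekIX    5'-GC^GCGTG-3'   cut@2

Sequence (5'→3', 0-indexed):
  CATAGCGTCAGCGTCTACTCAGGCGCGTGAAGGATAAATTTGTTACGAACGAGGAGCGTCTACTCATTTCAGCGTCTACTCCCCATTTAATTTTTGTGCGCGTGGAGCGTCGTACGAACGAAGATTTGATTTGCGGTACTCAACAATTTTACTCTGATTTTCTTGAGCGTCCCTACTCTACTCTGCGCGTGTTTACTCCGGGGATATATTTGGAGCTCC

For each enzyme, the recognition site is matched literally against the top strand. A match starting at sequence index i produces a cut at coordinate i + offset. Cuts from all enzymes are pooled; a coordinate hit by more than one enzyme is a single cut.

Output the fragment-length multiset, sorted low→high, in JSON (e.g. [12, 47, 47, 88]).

[1,4,4,4,5,5,5,5,5,5,6,6,6,7,8,8,8,9,9,10,10,10,11,11,12,14,14,17]

Site scan:
  UxaVI ATTT/4: at [37, 65, 84, 89, 123, 128, 145, 156, 207] ⇒ [41, 69, 88, 93, 127, 132, 149, 160, 211]
  KluX TACTC/4: at [15, 60, 76, 136, 149, 173, 178, 193] ⇒ [19, 64, 80, 140, 153, 177, 182, 197]
  LmaX ACGAACGA/6: at [44, 113] ⇒ [50, 119]
  HnxII AGCGTC/0: at [3, 9, 54, 70, 105, 165] ⇒ [3, 9, 54, 70, 105, 165]
  JekIX GCGCGTG/2: at [22, 97, 184] ⇒ [24, 99, 186]

All cut coordinates (distinct, sorted): [3, 9, 19, 24, 41, 50, 54, 64, 69, 70, 80, 88, 93, 99, 105, 119, 127, 132, 140, 149, 153, 160, 165, 177, 182, 186, 197, 211]

Fragments:
  3→9: 6 bp
  9→19: 10 bp
  19→24: 5 bp
  24→41: 17 bp
  41→50: 9 bp
  50→54: 4 bp
  54→64: 10 bp
  64→69: 5 bp
  69→70: 1 bp
  70→80: 10 bp
  80→88: 8 bp
  88→93: 5 bp
  93→99: 6 bp
  99→105: 6 bp
  105→119: 14 bp
  119→127: 8 bp
  127→132: 5 bp
  132→140: 8 bp
  140→149: 9 bp
  149→153: 4 bp
  153→160: 7 bp
  160→165: 5 bp
  165→177: 12 bp
  177→182: 5 bp
  182→186: 4 bp
  186→197: 11 bp
  197→211: 14 bp
  211→3 (wrap): 219-211+3 = 11 bp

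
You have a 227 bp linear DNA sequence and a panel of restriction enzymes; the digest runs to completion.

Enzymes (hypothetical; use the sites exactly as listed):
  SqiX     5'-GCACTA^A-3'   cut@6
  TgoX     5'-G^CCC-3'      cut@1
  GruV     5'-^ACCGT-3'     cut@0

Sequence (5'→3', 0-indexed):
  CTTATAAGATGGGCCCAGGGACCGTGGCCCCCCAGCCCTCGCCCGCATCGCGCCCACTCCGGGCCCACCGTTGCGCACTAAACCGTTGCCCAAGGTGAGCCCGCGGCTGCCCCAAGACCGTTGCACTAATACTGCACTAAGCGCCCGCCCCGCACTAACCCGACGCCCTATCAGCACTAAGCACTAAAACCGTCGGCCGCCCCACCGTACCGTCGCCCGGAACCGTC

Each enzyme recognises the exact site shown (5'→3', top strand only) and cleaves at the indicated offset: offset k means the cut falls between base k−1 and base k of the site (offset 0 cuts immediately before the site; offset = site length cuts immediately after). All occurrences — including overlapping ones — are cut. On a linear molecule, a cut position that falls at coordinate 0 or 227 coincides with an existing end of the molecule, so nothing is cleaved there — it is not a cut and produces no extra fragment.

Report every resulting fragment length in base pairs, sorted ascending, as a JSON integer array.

Scan for sites:
  SqiX (GCACTAA, off=6): starts [74, 122, 133, 151, 173, 180] → cuts [80, 128, 139, 157, 179, 186]
  TgoX (GCCC, off=1): starts [12, 26, 34, 40, 51, 62, 87, 98, 108, 142, 146, 164, 198, 214] → cuts [13, 27, 35, 41, 52, 63, 88, 99, 109, 143, 147, 165, 199, 215]
  GruV (ACCGT, off=0): starts [20, 66, 81, 116, 188, 203, 208, 221] → cuts [20, 66, 81, 116, 188, 203, 208, 221]

Pooled cuts: [13, 20, 27, 35, 41, 52, 63, 66, 80, 81, 88, 99, 109, 116, 128, 139, 143, 147, 157, 165, 179, 186, 188, 199, 203, 208, 215, 221]

Fragment lengths:
  [0,13): 13 bp
  [13,20): 7 bp
  [20,27): 7 bp
  [27,35): 8 bp
  [35,41): 6 bp
  [41,52): 11 bp
  [52,63): 11 bp
  [63,66): 3 bp
  [66,80): 14 bp
  [80,81): 1 bp
  [81,88): 7 bp
  [88,99): 11 bp
  [99,109): 10 bp
  [109,116): 7 bp
  [116,128): 12 bp
  [128,139): 11 bp
  [139,143): 4 bp
  [143,147): 4 bp
  [147,157): 10 bp
  [157,165): 8 bp
  [165,179): 14 bp
  [179,186): 7 bp
  [186,188): 2 bp
  [188,199): 11 bp
  [199,203): 4 bp
  [203,208): 5 bp
  [208,215): 7 bp
  [215,221): 6 bp
  [221,227): 6 bp

[1,2,3,4,4,4,5,6,6,6,7,7,7,7,7,7,8,8,10,10,11,11,11,11,11,12,13,14,14]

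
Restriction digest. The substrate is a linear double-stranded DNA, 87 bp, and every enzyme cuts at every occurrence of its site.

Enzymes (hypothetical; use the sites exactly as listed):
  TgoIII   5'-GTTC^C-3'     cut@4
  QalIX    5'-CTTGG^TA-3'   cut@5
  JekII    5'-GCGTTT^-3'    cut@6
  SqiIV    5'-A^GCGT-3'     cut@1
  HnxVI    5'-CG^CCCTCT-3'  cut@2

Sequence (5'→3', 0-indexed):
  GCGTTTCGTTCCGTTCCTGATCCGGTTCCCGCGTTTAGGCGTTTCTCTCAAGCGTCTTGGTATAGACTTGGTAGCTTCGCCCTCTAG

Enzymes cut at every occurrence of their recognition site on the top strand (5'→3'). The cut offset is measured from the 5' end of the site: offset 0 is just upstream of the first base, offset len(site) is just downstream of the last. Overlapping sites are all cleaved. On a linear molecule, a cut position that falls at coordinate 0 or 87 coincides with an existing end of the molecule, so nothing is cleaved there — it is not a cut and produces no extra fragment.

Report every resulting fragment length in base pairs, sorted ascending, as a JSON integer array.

[5,5,6,7,8,8,8,8,9,11,12]

Scan for sites:
  TgoIII GTTCC/4: at [7, 12, 24] ⇒ [11, 16, 28]
  QalIX CTTGGTA/5: at [55, 66] ⇒ [60, 71]
  JekII GCGTTT/6: at [0, 30, 38] ⇒ [6, 36, 44]
  SqiIV AGCGT/1: at [50] ⇒ [51]
  HnxVI CGCCCTCT/2: at [77] ⇒ [79]

Pooled cuts: [6, 11, 16, 28, 36, 44, 51, 60, 71, 79]

Fragments:
  [0,6): 6 bp
  [6,11): 5 bp
  [11,16): 5 bp
  [16,28): 12 bp
  [28,36): 8 bp
  [36,44): 8 bp
  [44,51): 7 bp
  [51,60): 9 bp
  [60,71): 11 bp
  [71,79): 8 bp
  [79,87): 8 bp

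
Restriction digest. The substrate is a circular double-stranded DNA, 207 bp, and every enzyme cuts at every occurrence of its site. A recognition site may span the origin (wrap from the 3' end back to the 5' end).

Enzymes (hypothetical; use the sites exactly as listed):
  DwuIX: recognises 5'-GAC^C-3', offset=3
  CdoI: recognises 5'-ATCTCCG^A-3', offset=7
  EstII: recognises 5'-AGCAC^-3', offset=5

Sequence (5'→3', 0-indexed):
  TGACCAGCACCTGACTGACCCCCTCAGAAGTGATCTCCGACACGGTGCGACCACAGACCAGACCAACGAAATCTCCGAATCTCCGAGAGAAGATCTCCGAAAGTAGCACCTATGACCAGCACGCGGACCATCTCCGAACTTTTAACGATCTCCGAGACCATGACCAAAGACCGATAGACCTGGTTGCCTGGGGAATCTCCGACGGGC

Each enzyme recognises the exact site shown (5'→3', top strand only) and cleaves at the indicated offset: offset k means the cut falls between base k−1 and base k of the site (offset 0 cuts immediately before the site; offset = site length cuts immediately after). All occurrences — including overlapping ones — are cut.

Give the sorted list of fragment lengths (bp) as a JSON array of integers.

[4,5,6,6,6,6,7,7,7,8,8,8,9,10,10,12,14,14,18,20,22]

Site scan:
  DwuIX GACC/3: at [1, 16, 48, 55, 60, 113, 125, 155, 161, 168, 176] ⇒ [4, 19, 51, 58, 63, 116, 128, 158, 164, 171, 179]
  CdoI ATCTCCGA/7: at [32, 70, 78, 92, 129, 147, 194] ⇒ [39, 77, 85, 99, 136, 154, 201]
  EstII AGCAC/5: at [5, 104, 117] ⇒ [10, 109, 122]

Pooled cuts: [4, 10, 19, 39, 51, 58, 63, 77, 85, 99, 109, 116, 122, 128, 136, 154, 158, 164, 171, 179, 201]

Fragments:
  4→10: 6 bp
  10→19: 9 bp
  19→39: 20 bp
  39→51: 12 bp
  51→58: 7 bp
  58→63: 5 bp
  63→77: 14 bp
  77→85: 8 bp
  85→99: 14 bp
  99→109: 10 bp
  109→116: 7 bp
  116→122: 6 bp
  122→128: 6 bp
  128→136: 8 bp
  136→154: 18 bp
  154→158: 4 bp
  158→164: 6 bp
  164→171: 7 bp
  171→179: 8 bp
  179→201: 22 bp
  201→4 (wrap): 207-201+4 = 10 bp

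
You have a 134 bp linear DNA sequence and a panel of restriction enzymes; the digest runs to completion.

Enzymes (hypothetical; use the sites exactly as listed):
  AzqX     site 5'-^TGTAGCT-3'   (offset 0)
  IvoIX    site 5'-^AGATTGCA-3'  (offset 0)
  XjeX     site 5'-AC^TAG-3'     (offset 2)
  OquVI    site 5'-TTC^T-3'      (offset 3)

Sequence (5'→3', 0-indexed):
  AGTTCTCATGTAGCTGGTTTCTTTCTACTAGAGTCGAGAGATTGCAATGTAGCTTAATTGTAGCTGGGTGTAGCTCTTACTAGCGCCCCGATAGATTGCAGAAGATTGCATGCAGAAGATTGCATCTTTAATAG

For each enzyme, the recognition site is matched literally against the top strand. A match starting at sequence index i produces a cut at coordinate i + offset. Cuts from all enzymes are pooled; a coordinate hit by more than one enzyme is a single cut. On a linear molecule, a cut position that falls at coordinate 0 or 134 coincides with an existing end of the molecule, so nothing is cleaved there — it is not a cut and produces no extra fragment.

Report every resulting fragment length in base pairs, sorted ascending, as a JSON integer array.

[3,3,4,5,9,10,10,10,11,12,12,13,14,18]

Scan for sites:
  AzqX TGTAGCT/0: at [8, 47, 58, 68] ⇒ [8, 47, 58, 68]
  IvoIX AGATTGCA/0: at [38, 92, 102, 116] ⇒ [38, 92, 102, 116]
  XjeX ACTAG/2: at [26, 78] ⇒ [28, 80]
  OquVI TTCT/3: at [2, 18, 22] ⇒ [5, 21, 25]

Pooled cuts: [5, 8, 21, 25, 28, 38, 47, 58, 68, 80, 92, 102, 116]

Fragment lengths:
  [0,5): 5 bp
  [5,8): 3 bp
  [8,21): 13 bp
  [21,25): 4 bp
  [25,28): 3 bp
  [28,38): 10 bp
  [38,47): 9 bp
  [47,58): 11 bp
  [58,68): 10 bp
  [68,80): 12 bp
  [80,92): 12 bp
  [92,102): 10 bp
  [102,116): 14 bp
  [116,134): 18 bp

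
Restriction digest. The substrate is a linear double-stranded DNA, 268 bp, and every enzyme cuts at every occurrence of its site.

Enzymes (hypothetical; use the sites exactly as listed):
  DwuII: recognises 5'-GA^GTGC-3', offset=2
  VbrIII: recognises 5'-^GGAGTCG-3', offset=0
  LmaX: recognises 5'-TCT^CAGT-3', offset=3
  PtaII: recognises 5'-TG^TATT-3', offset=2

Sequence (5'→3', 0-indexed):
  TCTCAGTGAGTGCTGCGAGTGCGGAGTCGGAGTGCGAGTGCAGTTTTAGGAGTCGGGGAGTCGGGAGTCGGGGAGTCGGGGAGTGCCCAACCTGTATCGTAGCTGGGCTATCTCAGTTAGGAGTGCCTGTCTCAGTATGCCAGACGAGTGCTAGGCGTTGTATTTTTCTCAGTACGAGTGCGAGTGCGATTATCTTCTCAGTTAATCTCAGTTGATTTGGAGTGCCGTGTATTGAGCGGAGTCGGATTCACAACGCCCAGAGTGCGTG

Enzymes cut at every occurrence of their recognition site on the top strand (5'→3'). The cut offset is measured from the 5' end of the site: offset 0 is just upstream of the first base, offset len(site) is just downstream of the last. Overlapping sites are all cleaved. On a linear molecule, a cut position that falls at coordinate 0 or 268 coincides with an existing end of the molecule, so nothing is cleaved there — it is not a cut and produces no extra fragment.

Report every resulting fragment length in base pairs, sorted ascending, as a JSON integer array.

Per-enzyme occurrences:
  DwuII GAGTGC/2: at [7, 16, 29, 35, 80, 120, 145, 175, 181, 219, 259] ⇒ [9, 18, 31, 37, 82, 122, 147, 177, 183, 221, 261]
  VbrIII GGAGTCG/0: at [22, 48, 56, 63, 71, 237] ⇒ [22, 48, 56, 63, 71, 237]
  LmaX TCTCAGT/3: at [0, 110, 129, 166, 195, 205] ⇒ [3, 113, 132, 169, 198, 208]
  PtaII TGTATT/2: at [158, 227] ⇒ [160, 229]

Pooled cuts: [3, 9, 18, 22, 31, 37, 48, 56, 63, 71, 82, 113, 122, 132, 147, 160, 169, 177, 183, 198, 208, 221, 229, 237, 261]

Fragments:
  [0,3): 3 bp
  [3,9): 6 bp
  [9,18): 9 bp
  [18,22): 4 bp
  [22,31): 9 bp
  [31,37): 6 bp
  [37,48): 11 bp
  [48,56): 8 bp
  [56,63): 7 bp
  [63,71): 8 bp
  [71,82): 11 bp
  [82,113): 31 bp
  [113,122): 9 bp
  [122,132): 10 bp
  [132,147): 15 bp
  [147,160): 13 bp
  [160,169): 9 bp
  [169,177): 8 bp
  [177,183): 6 bp
  [183,198): 15 bp
  [198,208): 10 bp
  [208,221): 13 bp
  [221,229): 8 bp
  [229,237): 8 bp
  [237,261): 24 bp
  [261,268): 7 bp

[3,4,6,6,6,7,7,8,8,8,8,8,9,9,9,9,10,10,11,11,13,13,15,15,24,31]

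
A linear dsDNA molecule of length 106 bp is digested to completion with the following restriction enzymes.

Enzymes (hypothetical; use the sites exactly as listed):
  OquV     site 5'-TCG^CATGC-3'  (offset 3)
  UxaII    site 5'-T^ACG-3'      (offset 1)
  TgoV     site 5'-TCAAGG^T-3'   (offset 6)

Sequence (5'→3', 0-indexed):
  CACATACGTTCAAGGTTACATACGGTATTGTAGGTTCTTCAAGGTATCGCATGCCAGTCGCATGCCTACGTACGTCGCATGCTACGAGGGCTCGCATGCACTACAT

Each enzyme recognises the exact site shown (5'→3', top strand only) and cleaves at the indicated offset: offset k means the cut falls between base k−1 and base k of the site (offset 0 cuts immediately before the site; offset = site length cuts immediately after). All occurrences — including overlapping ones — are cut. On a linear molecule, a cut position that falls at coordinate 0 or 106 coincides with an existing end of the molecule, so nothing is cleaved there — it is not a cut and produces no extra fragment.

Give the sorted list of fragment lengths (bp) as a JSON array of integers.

Scan for sites:
  OquV (TCGCATGC, off=3): starts [46, 57, 74, 91] → cuts [49, 60, 77, 94]
  UxaII (TACG, off=1): starts [4, 20, 66, 70, 82] → cuts [5, 21, 67, 71, 83]
  TgoV (TCAAGGT, off=6): starts [9, 38] → cuts [15, 44]

All cut coordinates (distinct, sorted): [5, 15, 21, 44, 49, 60, 67, 71, 77, 83, 94]

Fragment lengths:
  [0,5): 5 bp
  [5,15): 10 bp
  [15,21): 6 bp
  [21,44): 23 bp
  [44,49): 5 bp
  [49,60): 11 bp
  [60,67): 7 bp
  [67,71): 4 bp
  [71,77): 6 bp
  [77,83): 6 bp
  [83,94): 11 bp
  [94,106): 12 bp

[4,5,5,6,6,6,7,10,11,11,12,23]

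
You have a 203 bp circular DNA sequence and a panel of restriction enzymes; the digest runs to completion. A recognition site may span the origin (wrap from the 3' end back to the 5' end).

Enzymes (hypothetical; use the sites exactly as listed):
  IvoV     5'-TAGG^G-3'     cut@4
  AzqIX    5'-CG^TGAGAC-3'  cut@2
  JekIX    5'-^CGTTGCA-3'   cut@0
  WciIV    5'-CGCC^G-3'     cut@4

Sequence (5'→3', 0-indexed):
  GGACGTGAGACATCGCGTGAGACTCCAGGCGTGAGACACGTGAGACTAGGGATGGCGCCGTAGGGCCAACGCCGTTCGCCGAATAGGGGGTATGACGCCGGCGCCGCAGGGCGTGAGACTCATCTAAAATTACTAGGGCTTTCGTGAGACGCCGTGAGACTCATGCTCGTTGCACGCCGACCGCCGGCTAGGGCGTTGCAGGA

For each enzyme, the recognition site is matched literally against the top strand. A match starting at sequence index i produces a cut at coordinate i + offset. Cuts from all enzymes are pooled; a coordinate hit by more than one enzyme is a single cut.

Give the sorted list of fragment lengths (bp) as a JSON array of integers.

[1,1,5,6,7,7,7,7,7,8,9,9,9,9,10,11,12,12,13,14,15,24]

Per-enzyme occurrences:
  IvoV TAGGG/4: at [46, 60, 83, 133, 188] ⇒ [50, 64, 87, 137, 192]
  AzqIX CGTGAGAC/2: at [3, 15, 29, 38, 111, 142, 152] ⇒ [5, 17, 31, 40, 113, 144, 154]
  JekIX CGTTGCA/0: at [167, 193] ⇒ [167, 193]
  WciIV CGCCG/4: at [55, 69, 76, 95, 101, 149, 174, 181] ⇒ [59, 73, 80, 99, 105, 153, 178, 185]

All cut coordinates (distinct, sorted): [5, 17, 31, 40, 50, 59, 64, 73, 80, 87, 99, 105, 113, 137, 144, 153, 154, 167, 178, 185, 192, 193]

Fragments:
  5→17: 12 bp
  17→31: 14 bp
  31→40: 9 bp
  40→50: 10 bp
  50→59: 9 bp
  59→64: 5 bp
  64→73: 9 bp
  73→80: 7 bp
  80→87: 7 bp
  87→99: 12 bp
  99→105: 6 bp
  105→113: 8 bp
  113→137: 24 bp
  137→144: 7 bp
  144→153: 9 bp
  153→154: 1 bp
  154→167: 13 bp
  167→178: 11 bp
  178→185: 7 bp
  185→192: 7 bp
  192→193: 1 bp
  193→5 (wrap): 203-193+5 = 15 bp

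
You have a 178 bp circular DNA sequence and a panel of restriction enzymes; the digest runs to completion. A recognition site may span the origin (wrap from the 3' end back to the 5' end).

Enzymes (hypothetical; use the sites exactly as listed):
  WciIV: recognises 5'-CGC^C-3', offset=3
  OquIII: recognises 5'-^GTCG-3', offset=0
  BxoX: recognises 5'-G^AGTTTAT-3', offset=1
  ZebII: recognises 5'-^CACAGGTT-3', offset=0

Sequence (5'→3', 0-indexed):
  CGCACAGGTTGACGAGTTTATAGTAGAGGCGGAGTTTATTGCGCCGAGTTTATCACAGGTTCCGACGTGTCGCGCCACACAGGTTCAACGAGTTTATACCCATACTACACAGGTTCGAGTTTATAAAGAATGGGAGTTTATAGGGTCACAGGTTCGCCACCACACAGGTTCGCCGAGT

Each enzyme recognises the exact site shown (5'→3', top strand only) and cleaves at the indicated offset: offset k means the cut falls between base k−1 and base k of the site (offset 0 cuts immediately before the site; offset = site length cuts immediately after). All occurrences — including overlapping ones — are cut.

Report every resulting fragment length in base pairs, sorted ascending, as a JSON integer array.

Site scan:
  WciIV CGCC/3: at [41, 72, 154, 170] ⇒ [44, 75, 157, 173]
  OquIII GTCG/0: at [68, 176] ⇒ [68, 176]
  BxoX GAGTTTAT/1: at [13, 31, 45, 89, 116, 133] ⇒ [14, 32, 46, 90, 117, 134]
  ZebII CACAGGTT/0: at [2, 53, 77, 107, 146, 162] ⇒ [2, 53, 77, 107, 146, 162]

All cut coordinates (distinct, sorted): [2, 14, 32, 44, 46, 53, 68, 75, 77, 90, 107, 117, 134, 146, 157, 162, 173, 176]

Fragments:
  2→14: 12 bp
  14→32: 18 bp
  32→44: 12 bp
  44→46: 2 bp
  46→53: 7 bp
  53→68: 15 bp
  68→75: 7 bp
  75→77: 2 bp
  77→90: 13 bp
  90→107: 17 bp
  107→117: 10 bp
  117→134: 17 bp
  134→146: 12 bp
  146→157: 11 bp
  157→162: 5 bp
  162→173: 11 bp
  173→176: 3 bp
  176→2 (wrap): 178-176+2 = 4 bp

[2,2,3,4,5,7,7,10,11,11,12,12,12,13,15,17,17,18]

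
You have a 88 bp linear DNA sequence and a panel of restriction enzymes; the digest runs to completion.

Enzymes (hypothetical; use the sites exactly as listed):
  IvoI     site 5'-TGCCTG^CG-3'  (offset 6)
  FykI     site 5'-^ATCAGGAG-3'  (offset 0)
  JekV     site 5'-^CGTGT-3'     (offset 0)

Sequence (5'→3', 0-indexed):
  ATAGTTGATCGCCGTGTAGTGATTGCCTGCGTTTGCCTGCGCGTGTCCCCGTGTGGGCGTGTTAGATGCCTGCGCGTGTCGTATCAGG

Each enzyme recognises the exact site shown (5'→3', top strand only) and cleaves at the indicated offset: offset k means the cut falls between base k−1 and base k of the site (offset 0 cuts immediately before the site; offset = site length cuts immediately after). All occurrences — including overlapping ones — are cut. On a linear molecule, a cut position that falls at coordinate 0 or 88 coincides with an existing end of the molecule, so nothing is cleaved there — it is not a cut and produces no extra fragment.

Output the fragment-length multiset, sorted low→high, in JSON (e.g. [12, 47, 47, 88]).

Scan for sites:
  IvoI TGCCTGCG/6: at [23, 33, 66] ⇒ [29, 39, 72]
  FykI (ATCAGGAG, off=0): no sites
  JekV CGTGT/0: at [12, 41, 49, 57, 74] ⇒ [12, 41, 49, 57, 74]

Pooled cuts: [12, 29, 39, 41, 49, 57, 72, 74]

Fragment lengths:
  [0,12): 12 bp
  [12,29): 17 bp
  [29,39): 10 bp
  [39,41): 2 bp
  [41,49): 8 bp
  [49,57): 8 bp
  [57,72): 15 bp
  [72,74): 2 bp
  [74,88): 14 bp

[2,2,8,8,10,12,14,15,17]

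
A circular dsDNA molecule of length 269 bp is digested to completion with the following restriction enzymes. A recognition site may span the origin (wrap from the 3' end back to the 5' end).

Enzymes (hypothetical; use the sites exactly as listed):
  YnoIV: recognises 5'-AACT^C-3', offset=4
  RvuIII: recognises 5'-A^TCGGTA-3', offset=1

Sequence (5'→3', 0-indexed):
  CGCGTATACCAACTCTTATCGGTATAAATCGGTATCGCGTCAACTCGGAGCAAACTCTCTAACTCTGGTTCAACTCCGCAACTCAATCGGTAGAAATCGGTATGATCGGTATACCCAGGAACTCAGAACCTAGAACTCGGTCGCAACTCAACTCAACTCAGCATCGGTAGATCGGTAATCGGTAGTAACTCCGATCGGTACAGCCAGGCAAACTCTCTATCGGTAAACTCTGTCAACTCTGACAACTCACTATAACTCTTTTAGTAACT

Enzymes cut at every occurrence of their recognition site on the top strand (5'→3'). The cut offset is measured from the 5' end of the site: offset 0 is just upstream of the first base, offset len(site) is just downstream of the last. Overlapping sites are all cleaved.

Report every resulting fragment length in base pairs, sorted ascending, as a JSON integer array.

Scan for sites:
  YnoIV (AACTC, off=4): starts [10, 41, 52, 60, 71, 79, 119, 133, 144, 149, 154, 186, 210, 225, 234, 243, 253, 265] → cuts [0, 14, 45, 56, 64, 75, 83, 123, 137, 148, 153, 158, 190, 214, 229, 238, 247, 257]
  RvuIII (ATCGGTA, off=1): starts [17, 27, 85, 95, 104, 162, 170, 177, 193, 218] → cuts [18, 28, 86, 96, 105, 163, 171, 178, 194, 219]

Pooled cuts: [0, 14, 18, 28, 45, 56, 64, 75, 83, 86, 96, 105, 123, 137, 148, 153, 158, 163, 171, 178, 190, 194, 214, 219, 229, 238, 247, 257]

Fragments:
  0→14: 14 bp
  14→18: 4 bp
  18→28: 10 bp
  28→45: 17 bp
  45→56: 11 bp
  56→64: 8 bp
  64→75: 11 bp
  75→83: 8 bp
  83→86: 3 bp
  86→96: 10 bp
  96→105: 9 bp
  105→123: 18 bp
  123→137: 14 bp
  137→148: 11 bp
  148→153: 5 bp
  153→158: 5 bp
  158→163: 5 bp
  163→171: 8 bp
  171→178: 7 bp
  178→190: 12 bp
  190→194: 4 bp
  194→214: 20 bp
  214→219: 5 bp
  219→229: 10 bp
  229→238: 9 bp
  238→247: 9 bp
  247→257: 10 bp
  257→0 (wrap): 269-257+0 = 12 bp

[3,4,4,5,5,5,5,7,8,8,8,9,9,9,10,10,10,10,11,11,11,12,12,14,14,17,18,20]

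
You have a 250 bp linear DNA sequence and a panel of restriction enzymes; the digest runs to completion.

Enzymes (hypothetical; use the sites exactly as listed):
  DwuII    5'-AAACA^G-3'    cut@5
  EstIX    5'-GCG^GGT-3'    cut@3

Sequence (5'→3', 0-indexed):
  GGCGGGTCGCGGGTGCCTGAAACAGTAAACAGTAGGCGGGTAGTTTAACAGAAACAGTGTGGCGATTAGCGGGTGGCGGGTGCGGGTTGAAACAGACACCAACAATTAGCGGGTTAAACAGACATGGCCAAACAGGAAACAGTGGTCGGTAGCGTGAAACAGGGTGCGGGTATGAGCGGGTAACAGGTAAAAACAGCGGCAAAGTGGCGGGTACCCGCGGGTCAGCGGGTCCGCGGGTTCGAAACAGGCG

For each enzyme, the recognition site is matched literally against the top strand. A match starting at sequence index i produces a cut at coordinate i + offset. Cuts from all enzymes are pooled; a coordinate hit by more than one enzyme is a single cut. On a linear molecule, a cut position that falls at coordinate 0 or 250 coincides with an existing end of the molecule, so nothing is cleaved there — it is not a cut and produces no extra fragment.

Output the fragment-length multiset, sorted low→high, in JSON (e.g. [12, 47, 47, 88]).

Per-enzyme occurrences:
  DwuII (AAACAG, off=5): starts [19, 26, 51, 89, 115, 129, 136, 156, 190, 241] → cuts [24, 31, 56, 94, 120, 134, 141, 161, 195, 246]
  EstIX (GCGGGT, off=3): starts [1, 8, 35, 68, 75, 81, 108, 165, 175, 206, 216, 224, 232] → cuts [4, 11, 38, 71, 78, 84, 111, 168, 178, 209, 219, 227, 235]

All cut coordinates (distinct, sorted): [4, 11, 24, 31, 38, 56, 71, 78, 84, 94, 111, 120, 134, 141, 161, 168, 178, 195, 209, 219, 227, 235, 246]

Fragment lengths:
  [0,4): 4 bp
  [4,11): 7 bp
  [11,24): 13 bp
  [24,31): 7 bp
  [31,38): 7 bp
  [38,56): 18 bp
  [56,71): 15 bp
  [71,78): 7 bp
  [78,84): 6 bp
  [84,94): 10 bp
  [94,111): 17 bp
  [111,120): 9 bp
  [120,134): 14 bp
  [134,141): 7 bp
  [141,161): 20 bp
  [161,168): 7 bp
  [168,178): 10 bp
  [178,195): 17 bp
  [195,209): 14 bp
  [209,219): 10 bp
  [219,227): 8 bp
  [227,235): 8 bp
  [235,246): 11 bp
  [246,250): 4 bp

[4,4,6,7,7,7,7,7,7,8,8,9,10,10,10,11,13,14,14,15,17,17,18,20]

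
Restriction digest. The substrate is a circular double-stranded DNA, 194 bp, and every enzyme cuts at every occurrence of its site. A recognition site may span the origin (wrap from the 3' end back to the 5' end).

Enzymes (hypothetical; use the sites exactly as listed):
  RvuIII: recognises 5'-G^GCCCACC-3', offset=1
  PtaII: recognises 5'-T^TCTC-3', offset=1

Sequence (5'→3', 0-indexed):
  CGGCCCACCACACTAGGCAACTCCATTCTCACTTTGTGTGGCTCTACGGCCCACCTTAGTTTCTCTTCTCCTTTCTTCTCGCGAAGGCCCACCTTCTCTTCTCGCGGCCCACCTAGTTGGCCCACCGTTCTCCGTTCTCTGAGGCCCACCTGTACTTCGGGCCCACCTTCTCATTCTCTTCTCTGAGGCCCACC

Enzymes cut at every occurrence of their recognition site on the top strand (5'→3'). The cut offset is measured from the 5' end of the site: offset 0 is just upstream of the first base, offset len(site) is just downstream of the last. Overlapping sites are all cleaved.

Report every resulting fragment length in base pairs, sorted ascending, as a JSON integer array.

[5,5,5,6,7,7,8,8,8,8,9,9,10,10,13,13,17,22,24]

Per-enzyme occurrences:
  RvuIII (GGCCCACC, off=1): starts [1, 47, 85, 105, 118, 142, 159, 186] → cuts [2, 48, 86, 106, 119, 143, 160, 187]
  PtaII (TTCTC, off=1): starts [25, 60, 65, 75, 93, 98, 127, 134, 167, 173, 178] → cuts [26, 61, 66, 76, 94, 99, 128, 135, 168, 174, 179]

Pooled cuts: [2, 26, 48, 61, 66, 76, 86, 94, 99, 106, 119, 128, 135, 143, 160, 168, 174, 179, 187]

Fragments:
  2→26: 24 bp
  26→48: 22 bp
  48→61: 13 bp
  61→66: 5 bp
  66→76: 10 bp
  76→86: 10 bp
  86→94: 8 bp
  94→99: 5 bp
  99→106: 7 bp
  106→119: 13 bp
  119→128: 9 bp
  128→135: 7 bp
  135→143: 8 bp
  143→160: 17 bp
  160→168: 8 bp
  168→174: 6 bp
  174→179: 5 bp
  179→187: 8 bp
  187→2 (wrap): 194-187+2 = 9 bp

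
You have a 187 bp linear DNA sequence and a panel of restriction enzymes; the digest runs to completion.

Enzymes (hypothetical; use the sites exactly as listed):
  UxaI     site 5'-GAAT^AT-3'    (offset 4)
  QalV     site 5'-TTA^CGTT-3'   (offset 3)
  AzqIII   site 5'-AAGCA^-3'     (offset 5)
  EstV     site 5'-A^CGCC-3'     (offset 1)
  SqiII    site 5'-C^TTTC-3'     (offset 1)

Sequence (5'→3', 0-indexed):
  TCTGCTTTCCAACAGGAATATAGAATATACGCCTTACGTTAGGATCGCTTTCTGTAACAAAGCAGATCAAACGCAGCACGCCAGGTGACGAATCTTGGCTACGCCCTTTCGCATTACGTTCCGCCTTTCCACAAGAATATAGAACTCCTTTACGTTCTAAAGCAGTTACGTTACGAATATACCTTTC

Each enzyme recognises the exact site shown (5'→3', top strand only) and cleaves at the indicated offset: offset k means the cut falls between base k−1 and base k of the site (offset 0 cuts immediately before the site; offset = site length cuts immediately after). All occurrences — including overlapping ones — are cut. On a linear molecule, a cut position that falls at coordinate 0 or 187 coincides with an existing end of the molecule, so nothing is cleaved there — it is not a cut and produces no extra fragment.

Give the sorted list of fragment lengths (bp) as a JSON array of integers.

[3,4,4,5,5,5,7,7,9,10,10,12,12,13,14,14,14,16,23]

Scan for sites:
  UxaI (GAATAT, off=4): starts [15, 22, 134, 174] → cuts [19, 26, 138, 178]
  QalV (TTACGTT, off=3): starts [33, 113, 149, 165] → cuts [36, 116, 152, 168]
  AzqIII (AAGCA, off=5): starts [59, 159] → cuts [64, 164]
  EstV (ACGCC, off=1): starts [28, 77, 100] → cuts [29, 78, 101]
  SqiII (CTTTC, off=1): starts [4, 47, 105, 124, 182] → cuts [5, 48, 106, 125, 183]

All cut coordinates (distinct, sorted): [5, 19, 26, 29, 36, 48, 64, 78, 101, 106, 116, 125, 138, 152, 164, 168, 178, 183]

Fragment lengths:
  [0,5): 5 bp
  [5,19): 14 bp
  [19,26): 7 bp
  [26,29): 3 bp
  [29,36): 7 bp
  [36,48): 12 bp
  [48,64): 16 bp
  [64,78): 14 bp
  [78,101): 23 bp
  [101,106): 5 bp
  [106,116): 10 bp
  [116,125): 9 bp
  [125,138): 13 bp
  [138,152): 14 bp
  [152,164): 12 bp
  [164,168): 4 bp
  [168,178): 10 bp
  [178,183): 5 bp
  [183,187): 4 bp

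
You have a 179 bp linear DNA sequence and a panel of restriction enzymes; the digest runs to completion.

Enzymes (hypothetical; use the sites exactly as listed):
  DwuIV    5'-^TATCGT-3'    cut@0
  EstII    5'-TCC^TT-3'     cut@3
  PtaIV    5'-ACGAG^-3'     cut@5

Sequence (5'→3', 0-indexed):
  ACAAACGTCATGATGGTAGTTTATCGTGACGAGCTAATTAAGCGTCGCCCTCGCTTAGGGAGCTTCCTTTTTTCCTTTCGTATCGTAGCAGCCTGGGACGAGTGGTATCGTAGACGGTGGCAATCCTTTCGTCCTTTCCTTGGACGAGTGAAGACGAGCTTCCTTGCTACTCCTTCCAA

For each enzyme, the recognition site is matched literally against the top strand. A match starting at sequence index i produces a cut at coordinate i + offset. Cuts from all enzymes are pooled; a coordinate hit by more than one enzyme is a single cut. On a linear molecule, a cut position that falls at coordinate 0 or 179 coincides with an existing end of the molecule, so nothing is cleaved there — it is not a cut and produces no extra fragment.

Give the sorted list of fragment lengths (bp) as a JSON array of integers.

Per-enzyme occurrences:
  DwuIV (TATCGT, off=0): starts [21, 80, 105] → cuts [21, 80, 105]
  EstII (TCCTT, off=3): starts [64, 72, 123, 131, 136, 160, 170] → cuts [67, 75, 126, 134, 139, 163, 173]
  PtaIV (ACGAG, off=5): starts [28, 97, 143, 153] → cuts [33, 102, 148, 158]

All cut coordinates (distinct, sorted): [21, 33, 67, 75, 80, 102, 105, 126, 134, 139, 148, 158, 163, 173]

Fragments:
  [0,21): 21 bp
  [21,33): 12 bp
  [33,67): 34 bp
  [67,75): 8 bp
  [75,80): 5 bp
  [80,102): 22 bp
  [102,105): 3 bp
  [105,126): 21 bp
  [126,134): 8 bp
  [134,139): 5 bp
  [139,148): 9 bp
  [148,158): 10 bp
  [158,163): 5 bp
  [163,173): 10 bp
  [173,179): 6 bp

[3,5,5,5,6,8,8,9,10,10,12,21,21,22,34]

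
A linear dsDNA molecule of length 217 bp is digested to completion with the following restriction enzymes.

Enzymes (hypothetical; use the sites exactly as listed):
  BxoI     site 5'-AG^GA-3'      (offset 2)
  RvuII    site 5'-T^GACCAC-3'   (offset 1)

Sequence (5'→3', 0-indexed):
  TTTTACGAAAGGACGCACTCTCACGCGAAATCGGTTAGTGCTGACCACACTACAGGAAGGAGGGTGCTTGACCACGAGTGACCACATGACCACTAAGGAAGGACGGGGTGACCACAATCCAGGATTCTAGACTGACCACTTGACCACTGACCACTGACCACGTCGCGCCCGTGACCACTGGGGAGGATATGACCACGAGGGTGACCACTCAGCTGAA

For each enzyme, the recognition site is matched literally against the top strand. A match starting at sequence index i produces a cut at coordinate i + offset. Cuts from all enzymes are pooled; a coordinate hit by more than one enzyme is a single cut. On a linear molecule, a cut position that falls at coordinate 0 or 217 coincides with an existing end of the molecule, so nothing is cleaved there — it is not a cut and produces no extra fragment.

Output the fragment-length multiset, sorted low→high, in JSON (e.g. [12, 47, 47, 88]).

[4,4,5,7,7,8,8,8,10,10,10,11,11,12,13,13,13,15,17,31]

Scan for sites:
  BxoI (AGGA, off=2): starts [9, 53, 57, 95, 99, 120, 183] → cuts [11, 55, 59, 97, 101, 122, 185]
  RvuII (TGACCAC, off=1): starts [41, 68, 78, 86, 108, 132, 140, 147, 154, 171, 189, 201] → cuts [42, 69, 79, 87, 109, 133, 141, 148, 155, 172, 190, 202]

Pooled cuts: [11, 42, 55, 59, 69, 79, 87, 97, 101, 109, 122, 133, 141, 148, 155, 172, 185, 190, 202]

Fragment lengths:
  [0,11): 11 bp
  [11,42): 31 bp
  [42,55): 13 bp
  [55,59): 4 bp
  [59,69): 10 bp
  [69,79): 10 bp
  [79,87): 8 bp
  [87,97): 10 bp
  [97,101): 4 bp
  [101,109): 8 bp
  [109,122): 13 bp
  [122,133): 11 bp
  [133,141): 8 bp
  [141,148): 7 bp
  [148,155): 7 bp
  [155,172): 17 bp
  [172,185): 13 bp
  [185,190): 5 bp
  [190,202): 12 bp
  [202,217): 15 bp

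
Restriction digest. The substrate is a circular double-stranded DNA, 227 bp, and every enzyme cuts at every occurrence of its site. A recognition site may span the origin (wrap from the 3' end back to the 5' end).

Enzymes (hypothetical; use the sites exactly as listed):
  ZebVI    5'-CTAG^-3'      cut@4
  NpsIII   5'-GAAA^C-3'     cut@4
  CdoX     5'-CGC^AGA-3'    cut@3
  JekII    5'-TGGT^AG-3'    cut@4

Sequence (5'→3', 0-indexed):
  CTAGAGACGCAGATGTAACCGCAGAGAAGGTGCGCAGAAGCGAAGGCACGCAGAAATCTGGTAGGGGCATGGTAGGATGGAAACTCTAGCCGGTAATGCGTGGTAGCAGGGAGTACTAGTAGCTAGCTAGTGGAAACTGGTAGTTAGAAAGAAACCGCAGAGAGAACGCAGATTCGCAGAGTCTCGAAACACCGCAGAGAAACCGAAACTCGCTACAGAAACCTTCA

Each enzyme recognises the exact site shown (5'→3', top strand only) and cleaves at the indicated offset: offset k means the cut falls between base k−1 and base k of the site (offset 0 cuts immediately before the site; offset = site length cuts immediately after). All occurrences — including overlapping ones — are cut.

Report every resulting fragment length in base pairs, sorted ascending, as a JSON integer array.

Scan for sites:
  ZebVI CTAG/4: at [0, 85, 115, 122, 126] ⇒ [4, 89, 119, 126, 130]
  NpsIII GAAAC/4: at [79, 132, 150, 185, 198, 204, 217] ⇒ [83, 136, 154, 189, 202, 208, 221]
  CdoX CGCAGA/3: at [7, 19, 32, 48, 155, 166, 174, 192] ⇒ [10, 22, 35, 51, 158, 169, 177, 195]
  JekII TGGTAG/4: at [58, 69, 100, 137] ⇒ [62, 73, 104, 141]

All cut coordinates (distinct, sorted): [4, 10, 22, 35, 51, 62, 73, 83, 89, 104, 119, 126, 130, 136, 141, 154, 158, 169, 177, 189, 195, 202, 208, 221]

Fragments:
  4→10: 6 bp
  10→22: 12 bp
  22→35: 13 bp
  35→51: 16 bp
  51→62: 11 bp
  62→73: 11 bp
  73→83: 10 bp
  83→89: 6 bp
  89→104: 15 bp
  104→119: 15 bp
  119→126: 7 bp
  126→130: 4 bp
  130→136: 6 bp
  136→141: 5 bp
  141→154: 13 bp
  154→158: 4 bp
  158→169: 11 bp
  169→177: 8 bp
  177→189: 12 bp
  189→195: 6 bp
  195→202: 7 bp
  202→208: 6 bp
  208→221: 13 bp
  221→4 (wrap): 227-221+4 = 10 bp

[4,4,5,6,6,6,6,6,7,7,8,10,10,11,11,11,12,12,13,13,13,15,15,16]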